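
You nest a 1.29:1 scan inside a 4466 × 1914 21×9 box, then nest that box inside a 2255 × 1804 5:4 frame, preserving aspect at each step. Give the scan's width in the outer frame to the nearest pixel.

1247 px

1.29:1 in 4466×1914: fills the height, so the scan is 2469.06 × 1914.00.
The 21×9 canvas is width-limited in 2255×1804, giving 2255.00 × 966.43; scale factor 0.5049.
So the scan's width is 2469.06 × 0.5049 ≈ 1246.69.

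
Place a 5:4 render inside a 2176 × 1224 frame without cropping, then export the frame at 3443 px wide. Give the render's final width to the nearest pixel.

At 2176×1224 the render is height-limited, so width = 1224 × 5/4 ≈ 1530.00 px.
Resizing to 3443 px wide multiplies everything by 1.5823: 1530.00 → 2420.86 px.

2421 px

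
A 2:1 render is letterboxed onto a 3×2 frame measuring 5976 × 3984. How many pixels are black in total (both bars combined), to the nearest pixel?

2:1 is wider than 3×2, so it spans the full width.
The render is 5976 × 1/2 ≈ 2988.0000 px tall.
3984 − 2988.0000 = 996.0000 px of bars.
Bar area = 996.0000 × 5976 ≈ 5952096 px.

5952096 pixels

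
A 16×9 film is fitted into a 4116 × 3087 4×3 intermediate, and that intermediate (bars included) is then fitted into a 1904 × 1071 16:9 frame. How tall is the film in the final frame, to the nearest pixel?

803 px

16×9 in 4116×3087: fills the width, so the film is 4116.00 × 2315.25.
Second fit — the 4×3 canvas into 1904×1071 spans the height: 1428.00 × 1071.00 (×0.3469 from 4116×3087).
Applying the same ×0.3469: 2315.25 → 803.25.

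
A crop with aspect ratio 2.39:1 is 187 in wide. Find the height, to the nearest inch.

187 / 2.390 = 78.24.

78 in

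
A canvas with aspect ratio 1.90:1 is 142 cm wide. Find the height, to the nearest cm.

142 / 1.900 = 74.74.

75 cm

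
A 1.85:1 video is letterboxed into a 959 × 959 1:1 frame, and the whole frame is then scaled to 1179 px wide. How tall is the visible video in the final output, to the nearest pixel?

637 px

Fitted into 959×959, the video spans the width; its height is 959 / 1.850 ≈ 518.38 px.
The frame scales by 1179/959 = 1.2294; 518.38 × 1.2294 ≈ 637.30 px.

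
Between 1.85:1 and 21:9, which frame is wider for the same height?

21:9

1.85 and 21:9 = 2.333; 2.333 > 1.85.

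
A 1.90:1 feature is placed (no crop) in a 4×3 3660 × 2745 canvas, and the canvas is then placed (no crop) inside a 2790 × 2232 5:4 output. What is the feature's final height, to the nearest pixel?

1.90:1 in 3660×2745: fills the width, so the feature is 3660.00 × 1926.32.
4×3 in 2790×2232: fills the width, so the intermediate becomes 2790.00 × 2092.50 — a scale of ×0.7623.
Applying the same ×0.7623: 1926.32 → 1468.42.

1468 px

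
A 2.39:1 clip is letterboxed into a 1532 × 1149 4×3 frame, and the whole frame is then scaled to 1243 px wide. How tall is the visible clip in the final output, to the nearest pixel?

Fitted into 1532×1149, the clip spans the width; its height is 1532 / 2.390 ≈ 641.00 px.
The frame scales by 1243/1532 = 0.8114; 641.00 × 0.8114 ≈ 520.08 px.

520 px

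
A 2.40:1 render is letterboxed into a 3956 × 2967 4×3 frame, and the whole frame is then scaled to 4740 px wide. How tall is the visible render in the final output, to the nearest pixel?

1975 px

Fitted into 3956×2967, the render spans the width; its height is 3956 / 2.400 ≈ 1648.33 px.
Scaling 3956 → 4740 is ×1.1982, so the height becomes 1648.33 × 1.1982 ≈ 1975.00 px.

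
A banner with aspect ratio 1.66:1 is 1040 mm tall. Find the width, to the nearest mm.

At 1.66:1, 1040 × 1.660 ≈ 1726.40.

1726 mm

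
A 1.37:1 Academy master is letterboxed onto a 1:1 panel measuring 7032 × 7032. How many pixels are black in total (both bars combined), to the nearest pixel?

13354846 pixels

1.37:1 Academy is wider than 1:1, so it spans the full width.
That makes the image 5132.8467 px tall (7032 / 1.370).
7032 − 5132.8467 = 1899.1533 px of bars.
Across the 7032-px span: 1899.1533 × 7032 ≈ 13354846 px.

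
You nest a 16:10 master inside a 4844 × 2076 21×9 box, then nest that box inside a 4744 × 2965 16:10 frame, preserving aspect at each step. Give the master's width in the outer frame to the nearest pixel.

3253 px

Inside the 4844×2076 canvas the master is height-limited at 3321.60 × 2076.00.
21×9 in 4744×2965: fills the width, so the intermediate becomes 4744.00 × 2033.14 — a scale of ×0.9794.
The master scales with it: width 3321.60 × 0.9794 ≈ 3253.03.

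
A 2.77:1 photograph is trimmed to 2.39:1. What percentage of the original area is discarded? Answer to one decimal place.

2.39:1 is narrower than 2.77:1, so the crop keeps the full height and trims the width.
(2.390)/(2.770) ≈ 0.863 of the area survives, leaving 13.72% discarded.

13.7%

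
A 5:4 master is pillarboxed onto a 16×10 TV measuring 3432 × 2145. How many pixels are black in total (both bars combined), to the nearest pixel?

Since 1.250 < 1.600, the master is height-limited.
That makes the image 2681.2500 px wide (2145 × 5/4).
3432 − 2681.2500 = 750.7500 px of bars.
Across the 2145-px span: 750.7500 × 2145 ≈ 1610359 px.

1610359 pixels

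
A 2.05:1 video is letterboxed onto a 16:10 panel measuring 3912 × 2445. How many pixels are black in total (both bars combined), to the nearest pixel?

2.05:1 (2.050) > 16:10 (1.600), so the video fills the width.
That makes the image 1908.2927 px tall (3912 / 2.050).
Black = 2445 − 1908.2927 = 536.7073 px.
That's 536.7073 × 3912 ≈ 2099599 black pixels.

2099599 pixels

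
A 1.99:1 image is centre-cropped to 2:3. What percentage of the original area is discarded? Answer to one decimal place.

Going from 1.99:1 to 2:3 means cutting width while keeping height.
Fraction kept = (0.667)/(1.990) ≈ 33.50%, so 66.50% is lost.

66.5%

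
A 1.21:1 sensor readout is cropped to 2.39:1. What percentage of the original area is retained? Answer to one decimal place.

2.39:1 is wider than 1.21:1, so the crop keeps the full width and trims the height.
Area ratio = (1.210)/(2.390) = 50.63% retained.

50.6%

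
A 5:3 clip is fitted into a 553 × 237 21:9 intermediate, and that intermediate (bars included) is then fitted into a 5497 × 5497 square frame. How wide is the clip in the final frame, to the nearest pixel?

First fit — 5:3 into 553×237 spans the height: 395.00 × 237.00.
Second fit — the 21:9 canvas into 5497×5497 spans the width: 5497.00 × 2355.86 (×9.9403 from 553×237).
The clip scales with it: width 395.00 × 9.9403 ≈ 3926.43.

3926 px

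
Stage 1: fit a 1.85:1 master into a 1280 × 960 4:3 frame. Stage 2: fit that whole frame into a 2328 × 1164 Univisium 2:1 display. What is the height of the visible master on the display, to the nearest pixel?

Inside the 1280×960 canvas the master is width-limited at 1280.00 × 691.89.
4:3 in 2328×1164: fills the height, so the intermediate becomes 1552.00 × 1164.00 — a scale of ×1.2125.
The master scales with it: height 691.89 × 1.2125 ≈ 838.92.

839 px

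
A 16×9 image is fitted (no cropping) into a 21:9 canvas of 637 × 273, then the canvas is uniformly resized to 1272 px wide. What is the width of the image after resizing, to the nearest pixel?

In the 637×273 frame the image fills the height: width = 273 × 16/9 ≈ 485.33 px.
Scaling 637 → 1272 is ×1.9969, so the width becomes 485.33 × 1.9969 ≈ 969.14 px.

969 px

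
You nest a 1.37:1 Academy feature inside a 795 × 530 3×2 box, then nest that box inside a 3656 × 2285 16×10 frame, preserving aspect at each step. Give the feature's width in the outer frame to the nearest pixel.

First fit — 1.37:1 Academy into 795×530 spans the height: 726.10 × 530.00.
The 3×2 canvas is height-limited in 3656×2285, giving 3427.50 × 2285.00; scale factor 4.3113.
Applying the same ×4.3113: 726.10 → 3130.45.

3130 px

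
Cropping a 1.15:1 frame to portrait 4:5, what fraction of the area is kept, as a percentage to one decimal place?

69.6%

The height stays; only width is cut (since portrait 4:5 is narrower than 1.15:1).
Area ratio = (0.800)/(1.150) = 69.57% retained.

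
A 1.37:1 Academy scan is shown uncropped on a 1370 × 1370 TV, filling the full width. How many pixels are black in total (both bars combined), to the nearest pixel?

Content height = 1370 / 1.370 ≈ 1000.0000 px.
Leftover height: 1370 − 1000.0000 = 370.0000 px.
Bar area = 370.0000 × 1370 ≈ 506900 px.

506900 pixels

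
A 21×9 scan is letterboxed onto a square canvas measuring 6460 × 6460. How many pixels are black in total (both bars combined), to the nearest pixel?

Since 2.333 > 1.000, the scan is width-limited.
Content height = 6460 × 9/21 ≈ 2768.5714 px.
Black = 6460 − 2768.5714 = 3691.4286 px.
Across the 6460-px span: 3691.4286 × 6460 ≈ 23846629 px.

23846629 pixels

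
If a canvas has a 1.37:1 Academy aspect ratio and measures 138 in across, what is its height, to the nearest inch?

101 in

Height = 138 / 1.370 = 100.73.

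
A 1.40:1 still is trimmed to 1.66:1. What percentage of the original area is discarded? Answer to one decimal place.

Going from 1.40:1 to 1.66:1 means cutting height while keeping width.
(1.400)/(1.660) ≈ 0.843 of the area survives, leaving 15.66% discarded.

15.7%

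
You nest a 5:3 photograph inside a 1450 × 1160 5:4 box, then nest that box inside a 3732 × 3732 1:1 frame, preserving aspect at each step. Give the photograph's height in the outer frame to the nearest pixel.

Inside the 1450×1160 canvas the photograph is width-limited at 1450.00 × 870.00.
Second fit — the 5:4 canvas into 3732×3732 spans the width: 3732.00 × 2985.60 (×2.5738 from 1450×1160).
Applying the same ×2.5738: 870.00 → 2239.20.

2239 px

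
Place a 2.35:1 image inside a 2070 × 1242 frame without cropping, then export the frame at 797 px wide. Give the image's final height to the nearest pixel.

In the 2070×1242 frame the image fills the width: height = 2070 / 2.350 ≈ 880.85 px.
The frame scales by 797/2070 = 0.3850; 880.85 × 0.3850 ≈ 339.15 px.

339 px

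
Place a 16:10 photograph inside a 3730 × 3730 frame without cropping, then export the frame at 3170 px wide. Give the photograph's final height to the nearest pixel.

1981 px

At 3730×3730 the photograph is width-limited, so height = 3730 × 10/16 ≈ 2331.25 px.
The frame scales by 3170/3730 = 0.8499; 2331.25 × 0.8499 ≈ 1981.25 px.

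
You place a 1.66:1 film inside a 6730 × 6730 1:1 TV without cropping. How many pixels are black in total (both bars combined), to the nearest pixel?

1.66:1 (1.660) > 1:1 (1.000), so the film fills the width.
Content height = 6730 / 1.660 ≈ 4054.2169 px.
Leftover height: 6730 − 4054.2169 = 2675.7831 px.
Across the 6730-px span: 2675.7831 × 6730 ≈ 18008020 px.

18008020 pixels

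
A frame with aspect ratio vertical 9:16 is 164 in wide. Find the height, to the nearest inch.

292 in

164 × 16/9 = 291.56.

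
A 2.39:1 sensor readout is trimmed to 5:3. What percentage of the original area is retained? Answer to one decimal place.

69.7%

5:3 is narrower than 2.39:1, so the crop keeps the full height and trims the width.
(1.667)/(2.390) ≈ 0.697 of the area survives.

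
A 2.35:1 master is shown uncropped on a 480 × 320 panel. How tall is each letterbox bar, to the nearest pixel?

Since 2.350 > 1.500, the master is width-limited.
That makes the image 204.26 px tall (480 / 2.350).
Black = 320 − 204.26 = 115.74 px, or 57.87 per bar.

58 px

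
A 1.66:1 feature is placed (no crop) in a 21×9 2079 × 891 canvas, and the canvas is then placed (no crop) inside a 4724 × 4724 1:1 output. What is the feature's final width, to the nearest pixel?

1.66:1 in 2079×891: fills the height, so the feature is 1479.06 × 891.00.
Second fit — the 21×9 canvas into 4724×4724 spans the width: 4724.00 × 2024.57 (×2.2722 from 2079×891).
The feature scales with it: width 1479.06 × 2.2722 ≈ 3360.79.

3361 px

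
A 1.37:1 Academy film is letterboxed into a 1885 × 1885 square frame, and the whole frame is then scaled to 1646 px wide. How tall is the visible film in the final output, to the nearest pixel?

Fitted into 1885×1885, the film spans the width; its height is 1885 / 1.370 ≈ 1375.91 px.
Resizing to 1646 px wide multiplies everything by 0.8732: 1375.91 → 1201.46 px.

1201 px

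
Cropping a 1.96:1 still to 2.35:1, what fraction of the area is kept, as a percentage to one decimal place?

Going from 1.96:1 to 2.35:1 means cutting height while keeping width.
Area ratio = (1.960)/(2.350) = 83.40% retained.

83.4%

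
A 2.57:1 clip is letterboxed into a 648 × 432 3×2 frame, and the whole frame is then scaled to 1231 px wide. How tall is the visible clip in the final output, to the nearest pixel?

In the 648×432 frame the clip fills the width: height = 648 / 2.570 ≈ 252.14 px.
Resizing to 1231 px wide multiplies everything by 1.8997: 252.14 → 478.99 px.

479 px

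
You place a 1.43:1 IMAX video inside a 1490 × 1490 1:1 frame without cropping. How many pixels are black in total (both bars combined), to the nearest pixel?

667583 pixels

1.43:1 IMAX is wider than 1:1, so it spans the full width.
The video is 1490 / 1.430 ≈ 1041.9580 px tall.
Leftover height: 1490 − 1041.9580 = 448.0420 px.
That's 448.0420 × 1490 ≈ 667583 black pixels.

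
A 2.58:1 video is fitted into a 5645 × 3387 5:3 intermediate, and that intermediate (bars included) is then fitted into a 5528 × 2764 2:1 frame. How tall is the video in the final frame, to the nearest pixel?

First fit — 2.58:1 into 5645×3387 spans the width: 5645.00 × 2187.98.
The 5:3 canvas is height-limited in 5528×2764, giving 4606.67 × 2764.00; scale factor 0.8161.
The video scales with it: height 2187.98 × 0.8161 ≈ 1785.53.

1786 px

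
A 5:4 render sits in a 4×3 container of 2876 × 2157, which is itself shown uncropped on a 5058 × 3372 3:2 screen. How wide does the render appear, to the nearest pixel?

4215 px

First fit — 5:4 into 2876×2157 spans the height: 2696.25 × 2157.00.
The 4×3 canvas is height-limited in 5058×3372, giving 4496.00 × 3372.00; scale factor 1.5633.
The render scales with it: width 2696.25 × 1.5633 ≈ 4215.00.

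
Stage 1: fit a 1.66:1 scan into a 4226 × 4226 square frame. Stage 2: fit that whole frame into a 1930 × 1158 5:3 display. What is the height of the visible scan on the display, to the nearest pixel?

698 px

First fit — 1.66:1 into 4226×4226 spans the width: 4226.00 × 2545.78.
The square canvas is height-limited in 1930×1158, giving 1158.00 × 1158.00; scale factor 0.2740.
So the scan's height is 2545.78 × 0.2740 ≈ 697.59.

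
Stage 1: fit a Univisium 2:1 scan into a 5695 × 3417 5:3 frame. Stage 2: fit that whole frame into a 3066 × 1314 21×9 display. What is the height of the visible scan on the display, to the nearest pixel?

1095 px

First fit — Univisium 2:1 into 5695×3417 spans the width: 5695.00 × 2847.50.
Second fit — the 5:3 canvas into 3066×1314 spans the height: 2190.00 × 1314.00 (×0.3845 from 5695×3417).
So the scan's height is 2847.50 × 0.3845 ≈ 1095.00.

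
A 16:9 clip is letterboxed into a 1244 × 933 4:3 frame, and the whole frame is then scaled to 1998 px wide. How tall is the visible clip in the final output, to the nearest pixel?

1124 px

Fitted into 1244×933, the clip spans the width; its height is 1244 × 9/16 ≈ 699.75 px.
The frame scales by 1998/1244 = 1.6061; 699.75 × 1.6061 ≈ 1123.88 px.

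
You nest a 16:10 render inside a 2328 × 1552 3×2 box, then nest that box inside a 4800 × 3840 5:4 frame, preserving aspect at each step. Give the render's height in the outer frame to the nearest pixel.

Inside the 2328×1552 canvas the render is width-limited at 2328.00 × 1455.00.
The 3×2 canvas is width-limited in 4800×3840, giving 4800.00 × 3200.00; scale factor 2.0619.
So the render's height is 1455.00 × 2.0619 ≈ 3000.00.

3000 px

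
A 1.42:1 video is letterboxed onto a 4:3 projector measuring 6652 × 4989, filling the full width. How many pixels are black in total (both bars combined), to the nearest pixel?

Content height = 6652 / 1.420 ≈ 4684.5070 px.
Black = 4989 − 4684.5070 = 304.4930 px.
Bar area = 304.4930 × 6652 ≈ 2025487 px.

2025487 pixels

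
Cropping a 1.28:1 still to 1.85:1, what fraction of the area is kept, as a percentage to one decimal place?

Going from 1.28:1 to 1.85:1 means cutting height while keeping width.
Fraction kept = (1.280)/(1.850) ≈ 69.19%.

69.2%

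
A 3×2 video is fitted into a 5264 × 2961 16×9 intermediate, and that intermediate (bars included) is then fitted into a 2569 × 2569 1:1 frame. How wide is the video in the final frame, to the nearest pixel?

3×2 in 5264×2961: fills the height, so the video is 4441.50 × 2961.00.
Second fit — the 16×9 canvas into 2569×2569 spans the width: 2569.00 × 1445.06 (×0.4880 from 5264×2961).
Applying the same ×0.4880: 4441.50 → 2167.59.

2168 px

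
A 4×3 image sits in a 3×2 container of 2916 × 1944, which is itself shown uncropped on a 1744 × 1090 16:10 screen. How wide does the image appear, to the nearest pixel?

1453 px

4×3 in 2916×1944: fills the height, so the image is 2592.00 × 1944.00.
Second fit — the 3×2 canvas into 1744×1090 spans the height: 1635.00 × 1090.00 (×0.5607 from 2916×1944).
The image scales with it: width 2592.00 × 0.5607 ≈ 1453.33.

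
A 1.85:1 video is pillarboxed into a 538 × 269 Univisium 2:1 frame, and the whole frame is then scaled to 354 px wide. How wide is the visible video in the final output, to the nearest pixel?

327 px

In the 538×269 frame the video fills the height: width = 269 × 1.850 ≈ 497.65 px.
The frame scales by 354/538 = 0.6580; 497.65 × 0.6580 ≈ 327.45 px.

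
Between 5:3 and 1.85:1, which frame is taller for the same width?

5:3 = 1.667 and 1.85; 1.85 > 1.667. The smaller width-to-height ratio is the taller frame.

5:3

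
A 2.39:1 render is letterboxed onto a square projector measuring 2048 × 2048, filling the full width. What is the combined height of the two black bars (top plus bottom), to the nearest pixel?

Content height = 2048 / 2.390 ≈ 856.90 px.
Leftover height: 2048 − 856.90 = 1191.10 px.

1191 px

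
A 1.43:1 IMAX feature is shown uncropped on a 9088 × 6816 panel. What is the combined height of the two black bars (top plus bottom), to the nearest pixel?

461 px

1.43:1 IMAX is wider than 4×3, so it spans the full width.
Content height = 9088 / 1.430 ≈ 6355.24 px.
Black = 6816 − 6355.24 = 460.76 px.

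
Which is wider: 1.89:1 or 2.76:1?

2.76:1

1.89 and 2.76; 2.76 > 1.89.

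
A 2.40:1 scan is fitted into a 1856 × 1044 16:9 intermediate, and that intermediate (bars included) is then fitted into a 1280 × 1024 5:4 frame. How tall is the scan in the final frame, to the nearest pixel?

2.40:1 in 1856×1044: fills the width, so the scan is 1856.00 × 773.33.
The 16:9 canvas is width-limited in 1280×1024, giving 1280.00 × 720.00; scale factor 0.6897.
The scan scales with it: height 773.33 × 0.6897 ≈ 533.33.

533 px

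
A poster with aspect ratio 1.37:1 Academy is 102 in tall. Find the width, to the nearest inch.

At 1.37:1 Academy, 102 × 1.370 ≈ 139.74.

140 in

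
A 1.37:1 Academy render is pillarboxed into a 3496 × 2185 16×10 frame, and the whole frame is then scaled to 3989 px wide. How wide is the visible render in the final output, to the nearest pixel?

3416 px

Fitted into 3496×2185, the render spans the height; its width is 2185 × 1.370 ≈ 2993.45 px.
The frame scales by 3989/3496 = 1.1410; 2993.45 × 1.1410 ≈ 3415.58 px.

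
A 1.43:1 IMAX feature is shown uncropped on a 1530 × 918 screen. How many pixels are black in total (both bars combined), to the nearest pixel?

Since 1.430 < 1.667, the feature is height-limited.
The feature is 918 × 1.430 ≈ 1312.7400 px wide.
Leftover width: 1530 − 1312.7400 = 217.2600 px.
That's 217.2600 × 918 ≈ 199445 black pixels.

199445 pixels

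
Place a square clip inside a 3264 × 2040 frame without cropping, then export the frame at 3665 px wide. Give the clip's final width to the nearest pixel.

2291 px

Fitted into 3264×2040, the clip spans the height; its width is 2040 × 1/1 ≈ 2040.00 px.
Resizing to 3665 px wide multiplies everything by 1.1229: 2040.00 → 2290.62 px.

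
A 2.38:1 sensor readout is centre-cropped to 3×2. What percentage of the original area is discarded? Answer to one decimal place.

37.0%

The height stays; only width is cut (since 3×2 is narrower than 2.38:1).
Fraction kept = (1.500)/(2.380) ≈ 63.03%, so 36.97% is lost.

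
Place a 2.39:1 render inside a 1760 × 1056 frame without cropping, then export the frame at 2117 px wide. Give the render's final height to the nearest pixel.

Fitted into 1760×1056, the render spans the width; its height is 1760 / 2.390 ≈ 736.40 px.
Scaling 1760 → 2117 is ×1.2028, so the height becomes 736.40 × 1.2028 ≈ 885.77 px.

886 px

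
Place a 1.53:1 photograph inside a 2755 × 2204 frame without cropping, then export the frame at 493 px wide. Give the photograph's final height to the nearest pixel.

322 px

Fitted into 2755×2204, the photograph spans the width; its height is 2755 / 1.530 ≈ 1800.65 px.
The frame scales by 493/2755 = 0.1789; 1800.65 × 0.1789 ≈ 322.22 px.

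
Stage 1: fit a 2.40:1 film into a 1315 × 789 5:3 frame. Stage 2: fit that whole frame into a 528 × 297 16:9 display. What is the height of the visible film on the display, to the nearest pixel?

First fit — 2.40:1 into 1315×789 spans the width: 1315.00 × 547.92.
5:3 in 528×297: fills the height, so the intermediate becomes 495.00 × 297.00 — a scale of ×0.3764.
Applying the same ×0.3764: 547.92 → 206.25.

206 px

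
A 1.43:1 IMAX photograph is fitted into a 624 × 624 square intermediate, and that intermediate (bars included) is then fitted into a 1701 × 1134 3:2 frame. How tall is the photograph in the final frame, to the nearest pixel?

Inside the 624×624 canvas the photograph is width-limited at 624.00 × 436.36.
square in 1701×1134: fills the height, so the intermediate becomes 1134.00 × 1134.00 — a scale of ×1.8173.
So the photograph's height is 436.36 × 1.8173 ≈ 793.01.

793 px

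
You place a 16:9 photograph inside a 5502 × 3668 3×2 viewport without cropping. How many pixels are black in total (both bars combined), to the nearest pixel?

3153334 pixels

Since 1.778 > 1.500, the photograph is width-limited.
Content height = 5502 × 9/16 ≈ 3094.8750 px.
Leftover height: 3668 − 3094.8750 = 573.1250 px.
Bar area = 573.1250 × 5502 ≈ 3153334 px.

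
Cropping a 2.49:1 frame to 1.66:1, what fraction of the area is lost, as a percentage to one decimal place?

1.66:1 is narrower than 2.49:1, so the crop keeps the full height and trims the width.
Fraction kept = (1.660)/(2.490) ≈ 66.67%, so 33.33% is lost.

33.3%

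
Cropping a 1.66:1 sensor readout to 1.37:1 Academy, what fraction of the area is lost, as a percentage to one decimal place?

17.5%

Going from 1.66:1 to 1.37:1 Academy means cutting width while keeping height.
Area ratio = (1.370)/(1.660) = 82.53%; the remaining 17.47% is cropped out.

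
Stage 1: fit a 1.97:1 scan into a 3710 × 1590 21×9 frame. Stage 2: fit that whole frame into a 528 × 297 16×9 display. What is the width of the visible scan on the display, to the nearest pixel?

Inside the 3710×1590 canvas the scan is height-limited at 3132.30 × 1590.00.
Second fit — the 21×9 canvas into 528×297 spans the width: 528.00 × 226.29 (×0.1423 from 3710×1590).
The scan scales with it: width 3132.30 × 0.1423 ≈ 445.78.

446 px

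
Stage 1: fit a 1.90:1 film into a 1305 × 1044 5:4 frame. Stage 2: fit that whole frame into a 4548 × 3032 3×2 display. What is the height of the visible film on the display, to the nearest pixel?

First fit — 1.90:1 into 1305×1044 spans the width: 1305.00 × 686.84.
5:4 in 4548×3032: fills the height, so the intermediate becomes 3790.00 × 3032.00 — a scale of ×2.9042.
The film scales with it: height 686.84 × 2.9042 ≈ 1994.74.

1995 px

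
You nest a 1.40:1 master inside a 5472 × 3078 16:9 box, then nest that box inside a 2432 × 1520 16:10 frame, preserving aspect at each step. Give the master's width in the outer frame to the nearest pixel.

1.40:1 in 5472×3078: fills the height, so the master is 4309.20 × 3078.00.
Second fit — the 16:9 canvas into 2432×1520 spans the width: 2432.00 × 1368.00 (×0.4444 from 5472×3078).
So the master's width is 4309.20 × 0.4444 ≈ 1915.20.

1915 px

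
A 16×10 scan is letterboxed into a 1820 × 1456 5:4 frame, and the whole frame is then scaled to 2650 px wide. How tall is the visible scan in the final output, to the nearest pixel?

Fitted into 1820×1456, the scan spans the width; its height is 1820 × 10/16 ≈ 1137.50 px.
Resizing to 2650 px wide multiplies everything by 1.4560: 1137.50 → 1656.25 px.

1656 px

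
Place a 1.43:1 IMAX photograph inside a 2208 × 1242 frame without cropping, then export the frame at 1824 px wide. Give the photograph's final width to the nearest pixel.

1467 px

Fitted into 2208×1242, the photograph spans the height; its width is 1242 × 1.430 ≈ 1776.06 px.
Scaling 2208 → 1824 is ×0.8261, so the width becomes 1776.06 × 0.8261 ≈ 1467.18 px.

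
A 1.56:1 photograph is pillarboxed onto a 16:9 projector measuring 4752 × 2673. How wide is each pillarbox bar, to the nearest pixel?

291 px

Since 1.560 < 1.778, the photograph is height-limited.
The photograph is 2673 × 1.560 ≈ 4169.88 px wide.
4752 − 4169.88 = 582.12 px of bars (291.06 each).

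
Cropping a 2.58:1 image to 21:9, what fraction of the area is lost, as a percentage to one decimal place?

9.6%

Going from 2.58:1 to 21:9 means cutting width while keeping height.
(2.333)/(2.580) ≈ 0.904 of the area survives, leaving 9.56% discarded.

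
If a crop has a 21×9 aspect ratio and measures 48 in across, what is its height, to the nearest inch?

21 in

48 / 21 × 9 = 20.57.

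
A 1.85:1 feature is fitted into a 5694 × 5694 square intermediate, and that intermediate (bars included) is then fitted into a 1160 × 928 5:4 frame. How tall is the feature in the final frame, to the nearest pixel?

Inside the 5694×5694 canvas the feature is width-limited at 5694.00 × 3077.84.
Second fit — the square canvas into 1160×928 spans the height: 928.00 × 928.00 (×0.1630 from 5694×5694).
So the feature's height is 3077.84 × 0.1630 ≈ 501.62.

502 px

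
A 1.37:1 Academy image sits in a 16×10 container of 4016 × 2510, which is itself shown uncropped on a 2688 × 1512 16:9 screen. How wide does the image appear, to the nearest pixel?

2071 px

First fit — 1.37:1 Academy into 4016×2510 spans the height: 3438.70 × 2510.00.
Second fit — the 16×10 canvas into 2688×1512 spans the height: 2419.20 × 1512.00 (×0.6024 from 4016×2510).
The image scales with it: width 3438.70 × 0.6024 ≈ 2071.44.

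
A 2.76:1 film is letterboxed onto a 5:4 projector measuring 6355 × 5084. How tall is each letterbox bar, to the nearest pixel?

2.76:1 is wider than 5:4, so it spans the full width.
Content height = 6355 / 2.760 ≈ 2302.54 px.
5084 − 2302.54 = 2781.46 px of bars (1390.73 each).

1391 px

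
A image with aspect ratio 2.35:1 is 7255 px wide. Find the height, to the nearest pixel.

At 2.35:1, 7255 / 2.350 ≈ 3087.23.

3087 px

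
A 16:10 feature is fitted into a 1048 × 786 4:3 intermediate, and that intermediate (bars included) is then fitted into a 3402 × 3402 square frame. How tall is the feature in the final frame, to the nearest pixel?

First fit — 16:10 into 1048×786 spans the width: 1048.00 × 655.00.
Second fit — the 4:3 canvas into 3402×3402 spans the width: 3402.00 × 2551.50 (×3.2462 from 1048×786).
Applying the same ×3.2462: 655.00 → 2126.25.

2126 px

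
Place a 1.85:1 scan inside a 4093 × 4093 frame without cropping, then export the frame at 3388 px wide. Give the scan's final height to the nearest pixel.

In the 4093×4093 frame the scan fills the width: height = 4093 / 1.850 ≈ 2212.43 px.
Resizing to 3388 px wide multiplies everything by 0.8278: 2212.43 → 1831.35 px.

1831 px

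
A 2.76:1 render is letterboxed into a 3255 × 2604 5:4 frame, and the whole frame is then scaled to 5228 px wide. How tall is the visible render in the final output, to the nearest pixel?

At 3255×2604 the render is width-limited, so height = 3255 / 2.760 ≈ 1179.35 px.
Scaling 3255 → 5228 is ×1.6061, so the height becomes 1179.35 × 1.6061 ≈ 1894.20 px.

1894 px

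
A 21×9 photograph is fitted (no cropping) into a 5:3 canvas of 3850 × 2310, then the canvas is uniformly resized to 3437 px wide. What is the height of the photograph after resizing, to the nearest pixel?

1473 px

Fitted into 3850×2310, the photograph spans the width; its height is 3850 × 9/21 ≈ 1650.00 px.
The frame scales by 3437/3850 = 0.8927; 1650.00 × 0.8927 ≈ 1473.00 px.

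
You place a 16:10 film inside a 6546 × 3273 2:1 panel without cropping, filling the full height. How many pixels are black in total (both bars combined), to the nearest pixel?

4285012 pixels

Content width = 3273 × 16/10 ≈ 5236.8000 px.
Black = 6546 − 5236.8000 = 1309.2000 px.
Across the 3273-px span: 1309.2000 × 3273 ≈ 4285012 px.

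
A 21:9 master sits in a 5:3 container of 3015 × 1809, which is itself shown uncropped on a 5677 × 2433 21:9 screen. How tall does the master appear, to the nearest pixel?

Inside the 3015×1809 canvas the master is width-limited at 3015.00 × 1292.14.
The 5:3 canvas is height-limited in 5677×2433, giving 4055.00 × 2433.00; scale factor 1.3449.
Applying the same ×1.3449: 1292.14 → 1737.86.

1738 px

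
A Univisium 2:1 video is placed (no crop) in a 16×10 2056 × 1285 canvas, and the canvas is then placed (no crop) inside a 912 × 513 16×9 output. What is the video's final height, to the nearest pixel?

410 px

First fit — Univisium 2:1 into 2056×1285 spans the width: 2056.00 × 1028.00.
16×10 in 912×513: fills the height, so the intermediate becomes 820.80 × 513.00 — a scale of ×0.3992.
So the video's height is 1028.00 × 0.3992 ≈ 410.40.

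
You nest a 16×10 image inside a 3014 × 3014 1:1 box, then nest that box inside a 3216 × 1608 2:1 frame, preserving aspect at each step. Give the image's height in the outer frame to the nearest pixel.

1005 px

16×10 in 3014×3014: fills the width, so the image is 3014.00 × 1883.75.
1:1 in 3216×1608: fills the height, so the intermediate becomes 1608.00 × 1608.00 — a scale of ×0.5335.
Applying the same ×0.5335: 1883.75 → 1005.00.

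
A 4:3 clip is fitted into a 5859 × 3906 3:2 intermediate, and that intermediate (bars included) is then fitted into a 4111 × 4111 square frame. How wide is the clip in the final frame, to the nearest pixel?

3654 px

First fit — 4:3 into 5859×3906 spans the height: 5208.00 × 3906.00.
Second fit — the 3:2 canvas into 4111×4111 spans the width: 4111.00 × 2740.67 (×0.7017 from 5859×3906).
The clip scales with it: width 5208.00 × 0.7017 ≈ 3654.22.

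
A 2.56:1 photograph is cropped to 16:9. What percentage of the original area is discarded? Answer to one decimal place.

30.6%

16:9 is narrower than 2.56:1, so the crop keeps the full height and trims the width.
Fraction kept = (1.778)/(2.560) ≈ 69.44%, so 30.56% is lost.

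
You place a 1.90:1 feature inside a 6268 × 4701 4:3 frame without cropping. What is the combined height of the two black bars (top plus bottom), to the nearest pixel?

1.90:1 is wider than 4:3, so it spans the full width.
The feature is 6268 / 1.900 ≈ 3298.95 px tall.
Leftover height: 4701 − 3298.95 = 1402.05 px.

1402 px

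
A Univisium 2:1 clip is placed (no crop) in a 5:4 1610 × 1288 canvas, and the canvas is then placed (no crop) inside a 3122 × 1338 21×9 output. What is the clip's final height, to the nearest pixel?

836 px

Inside the 1610×1288 canvas the clip is width-limited at 1610.00 × 805.00.
The 5:4 canvas is height-limited in 3122×1338, giving 1672.50 × 1338.00; scale factor 1.0388.
The clip scales with it: height 805.00 × 1.0388 ≈ 836.25.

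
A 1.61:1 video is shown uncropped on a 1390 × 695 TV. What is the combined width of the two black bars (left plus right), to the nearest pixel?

271 px

1.61:1 (1.610) < Univisium 2:1 (2.000), so the video fills the height.
Content width = 695 × 1.610 ≈ 1118.95 px.
1390 − 1118.95 = 271.05 px of bars.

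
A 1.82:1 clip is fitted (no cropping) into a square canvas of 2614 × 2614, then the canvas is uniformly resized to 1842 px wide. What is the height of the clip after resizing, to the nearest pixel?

1012 px

Fitted into 2614×2614, the clip spans the width; its height is 2614 / 1.820 ≈ 1436.26 px.
Resizing to 1842 px wide multiplies everything by 0.7047: 1436.26 → 1012.09 px.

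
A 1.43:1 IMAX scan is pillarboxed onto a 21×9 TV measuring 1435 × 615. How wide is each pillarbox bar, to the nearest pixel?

278 px

1.43:1 IMAX (1.430) < 21×9 (2.333), so the scan fills the height.
That makes the image 879.45 px wide (615 × 1.430).
1435 − 879.45 = 555.55 px of bars (277.77 each).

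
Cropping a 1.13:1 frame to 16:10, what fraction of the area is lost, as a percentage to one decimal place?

16:10 is wider than 1.13:1, so the crop keeps the full width and trims the height.
(1.130)/(1.600) ≈ 0.706 of the area survives, leaving 29.38% discarded.

29.4%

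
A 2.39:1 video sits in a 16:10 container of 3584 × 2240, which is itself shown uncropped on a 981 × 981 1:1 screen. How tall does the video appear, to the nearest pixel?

410 px

First fit — 2.39:1 into 3584×2240 spans the width: 3584.00 × 1499.58.
16:10 in 981×981: fills the width, so the intermediate becomes 981.00 × 613.12 — a scale of ×0.2737.
The video scales with it: height 1499.58 × 0.2737 ≈ 410.46.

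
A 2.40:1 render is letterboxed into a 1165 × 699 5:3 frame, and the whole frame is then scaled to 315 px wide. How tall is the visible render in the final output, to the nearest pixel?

131 px

At 1165×699 the render is width-limited, so height = 1165 / 2.400 ≈ 485.42 px.
The frame scales by 315/1165 = 0.2704; 485.42 × 0.2704 ≈ 131.25 px.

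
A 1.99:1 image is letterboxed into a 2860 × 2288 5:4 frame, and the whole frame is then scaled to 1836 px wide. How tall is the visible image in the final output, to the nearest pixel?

923 px

At 2860×2288 the image is width-limited, so height = 2860 / 1.990 ≈ 1437.19 px.
Resizing to 1836 px wide multiplies everything by 0.6420: 1437.19 → 922.61 px.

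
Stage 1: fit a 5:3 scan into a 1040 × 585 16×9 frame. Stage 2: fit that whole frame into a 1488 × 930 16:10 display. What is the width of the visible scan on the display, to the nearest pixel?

1395 px

First fit — 5:3 into 1040×585 spans the height: 975.00 × 585.00.
Second fit — the 16×9 canvas into 1488×930 spans the width: 1488.00 × 837.00 (×1.4308 from 1040×585).
So the scan's width is 975.00 × 1.4308 ≈ 1395.00.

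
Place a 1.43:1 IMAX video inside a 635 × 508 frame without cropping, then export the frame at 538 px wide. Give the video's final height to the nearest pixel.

376 px

In the 635×508 frame the video fills the width: height = 635 / 1.430 ≈ 444.06 px.
Scaling 635 → 538 is ×0.8472, so the height becomes 444.06 × 0.8472 ≈ 376.22 px.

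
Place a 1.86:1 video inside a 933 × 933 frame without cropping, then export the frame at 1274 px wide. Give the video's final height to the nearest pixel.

Fitted into 933×933, the video spans the width; its height is 933 / 1.860 ≈ 501.61 px.
Scaling 933 → 1274 is ×1.3655, so the height becomes 501.61 × 1.3655 ≈ 684.95 px.

685 px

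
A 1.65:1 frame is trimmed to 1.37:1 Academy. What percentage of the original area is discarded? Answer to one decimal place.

17.0%

The height stays; only width is cut (since 1.37:1 Academy is narrower than 1.65:1).
Area ratio = (1.370)/(1.650) = 83.03%; the remaining 16.97% is cropped out.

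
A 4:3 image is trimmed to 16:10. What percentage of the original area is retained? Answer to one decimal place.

16:10 is wider than 4:3, so the crop keeps the full width and trims the height.
(1.333)/(1.600) ≈ 0.833 of the area survives.

83.3%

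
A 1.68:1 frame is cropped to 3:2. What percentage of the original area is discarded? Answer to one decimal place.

3:2 is narrower than 1.68:1, so the crop keeps the full height and trims the width.
Fraction kept = (1.500)/(1.680) ≈ 89.29%, so 10.71% is lost.

10.7%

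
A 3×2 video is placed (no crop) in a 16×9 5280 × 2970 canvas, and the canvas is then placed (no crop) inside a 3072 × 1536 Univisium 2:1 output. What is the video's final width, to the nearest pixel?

2304 px

3×2 in 5280×2970: fills the height, so the video is 4455.00 × 2970.00.
The 16×9 canvas is height-limited in 3072×1536, giving 2730.67 × 1536.00; scale factor 0.5172.
So the video's width is 4455.00 × 0.5172 ≈ 2304.00.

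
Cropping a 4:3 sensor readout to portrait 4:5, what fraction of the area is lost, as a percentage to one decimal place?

40.0%

portrait 4:5 is narrower than 4:3, so the crop keeps the full height and trims the width.
Fraction kept = (0.800)/(1.333) ≈ 60.00%, so 40.00% is lost.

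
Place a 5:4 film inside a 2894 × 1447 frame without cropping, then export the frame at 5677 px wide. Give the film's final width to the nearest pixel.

3548 px

Fitted into 2894×1447, the film spans the height; its width is 1447 × 5/4 ≈ 1808.75 px.
The frame scales by 5677/2894 = 1.9616; 1808.75 × 1.9616 ≈ 3548.12 px.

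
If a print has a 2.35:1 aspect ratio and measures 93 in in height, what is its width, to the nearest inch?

219 in

93 × 2.350 = 218.55.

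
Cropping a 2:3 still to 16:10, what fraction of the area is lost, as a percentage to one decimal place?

The width stays; only height is cut (since 16:10 is wider than 2:3).
(0.667)/(1.600) ≈ 0.417 of the area survives, leaving 58.33% discarded.

58.3%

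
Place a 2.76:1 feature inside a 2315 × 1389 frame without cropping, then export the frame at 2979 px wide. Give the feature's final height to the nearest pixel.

1079 px

In the 2315×1389 frame the feature fills the width: height = 2315 / 2.760 ≈ 838.77 px.
The frame scales by 2979/2315 = 1.2868; 838.77 × 1.2868 ≈ 1079.35 px.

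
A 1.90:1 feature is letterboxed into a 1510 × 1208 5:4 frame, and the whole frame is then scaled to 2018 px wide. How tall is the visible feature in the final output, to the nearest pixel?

1062 px

At 1510×1208 the feature is width-limited, so height = 1510 / 1.900 ≈ 794.74 px.
Resizing to 2018 px wide multiplies everything by 1.3364: 794.74 → 1062.11 px.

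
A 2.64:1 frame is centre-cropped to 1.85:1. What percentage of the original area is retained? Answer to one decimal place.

1.85:1 is narrower than 2.64:1, so the crop keeps the full height and trims the width.
Area ratio = (1.850)/(2.640) = 70.08% retained.

70.1%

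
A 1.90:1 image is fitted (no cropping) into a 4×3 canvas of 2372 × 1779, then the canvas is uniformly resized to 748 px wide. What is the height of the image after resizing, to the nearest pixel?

394 px

In the 2372×1779 frame the image fills the width: height = 2372 / 1.900 ≈ 1248.42 px.
Resizing to 748 px wide multiplies everything by 0.3153: 1248.42 → 393.68 px.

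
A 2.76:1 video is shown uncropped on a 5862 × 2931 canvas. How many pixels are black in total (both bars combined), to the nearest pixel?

4731144 pixels

Since 2.760 > 2.000, the video is width-limited.
Content height = 5862 / 2.760 ≈ 2123.9130 px.
2931 − 2123.9130 = 807.0870 px of bars.
Across the 5862-px span: 807.0870 × 5862 ≈ 4731144 px.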